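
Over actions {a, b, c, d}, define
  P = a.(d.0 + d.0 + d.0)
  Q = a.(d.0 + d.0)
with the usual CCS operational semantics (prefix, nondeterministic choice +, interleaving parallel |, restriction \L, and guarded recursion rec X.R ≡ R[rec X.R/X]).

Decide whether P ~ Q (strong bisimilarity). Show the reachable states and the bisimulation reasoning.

YES

LTS(P): 3 reachable states
  s0 = a.(d.0 + d.0 + d.0) has moves --a--▸ s1
  s1 = d.0 + d.0 + d.0 has moves --d--▸ s2
  s2 = 0 has moves ·
LTS(Q): 3 reachable states
  t0 = a.(d.0 + d.0) has moves --a--▸ t1
  t1 = d.0 + d.0 has moves --d--▸ t2
  t2 = 0 has moves ·
Bisimilarity quotient blocks:
  B0 = {s0, t0}
  B1 = {s1, t1}
  B2 = {s2, t2}
s0 ∈ B0, t0 ∈ B0 → same block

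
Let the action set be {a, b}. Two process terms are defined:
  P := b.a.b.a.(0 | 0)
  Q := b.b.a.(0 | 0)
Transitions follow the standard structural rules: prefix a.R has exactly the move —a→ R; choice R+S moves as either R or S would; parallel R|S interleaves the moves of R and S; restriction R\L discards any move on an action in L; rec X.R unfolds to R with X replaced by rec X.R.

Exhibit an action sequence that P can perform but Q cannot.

P's transition system — 5 states:
  m0 = b.a.b.a.(0 | 0) | --b--▸ m1
  m1 = a.b.a.(0 | 0) | --a--▸ m2
  m2 = b.a.(0 | 0) | --b--▸ m3
  m3 = a.(0 | 0) | --a--▸ m4
  m4 = 0 | 0 | ∅
Q's transition system — 4 states:
  n0 = b.b.a.(0 | 0) | --b--▸ n1
  n1 = b.a.(0 | 0) | --b--▸ n2
  n2 = a.(0 | 0) | --a--▸ n3
  n3 = 0 | 0 | ∅
Trace ⟨ba⟩ through P, begin at {m0}:
  step 1 (b): {m1}
  step 2 (a): {m2}
  — P admits the full trace.
Trace ⟨ba⟩ through Q, begin at {n0}:
  step 1 (b): {n1}
  step 2 (a): no successor for Q

ba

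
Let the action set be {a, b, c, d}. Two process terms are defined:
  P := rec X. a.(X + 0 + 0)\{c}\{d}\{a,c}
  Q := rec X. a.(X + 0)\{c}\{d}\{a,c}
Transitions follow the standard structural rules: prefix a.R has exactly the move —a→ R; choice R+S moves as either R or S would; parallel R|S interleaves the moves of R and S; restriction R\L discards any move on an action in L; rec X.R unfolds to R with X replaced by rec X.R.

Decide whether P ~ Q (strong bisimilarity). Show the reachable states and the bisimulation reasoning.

LTS(P): 2 reachable states
  p0 = rec X. a.(X + 0 + 0)\{c}\{d}\{a,c} → -a-> p1
  p1 = ((rec X. a.(X + 0 + 0)\{c}\{d}\{a,c}) + 0 + 0)\{c}\{d}\{a,c} → ·
LTS(Q): 2 reachable states
  q0 = rec X. a.(X + 0)\{c}\{d}\{a,c} → -a-> q1
  q1 = ((rec X. a.(X + 0)\{c}\{d}\{a,c}) + 0)\{c}\{d}\{a,c} → ·
Partition-refinement fixed point:
  B0 = {p0, q0}
  B1 = {p1, q1}
p0 ∈ B0, q0 ∈ B0 → same block

YES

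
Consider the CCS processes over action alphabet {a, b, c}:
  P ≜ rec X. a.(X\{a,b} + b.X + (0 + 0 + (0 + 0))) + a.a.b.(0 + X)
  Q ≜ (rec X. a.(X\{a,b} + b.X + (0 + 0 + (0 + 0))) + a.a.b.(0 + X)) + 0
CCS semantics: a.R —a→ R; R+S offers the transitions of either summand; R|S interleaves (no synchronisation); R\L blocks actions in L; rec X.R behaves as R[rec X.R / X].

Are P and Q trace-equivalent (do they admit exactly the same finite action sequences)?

LTS(P): 5 reachable states
  p0 = rec X. a.(X\{a,b} + b.X + (0 + 0 + (0 + 0))) + a.a.b.(0 + X) | ··a··> p1, ··a··> p2
  p1 = (rec X. a.(X\{a,b} + b.X + (0 + 0 + (0 + 0))) + a.a.b.(0 + X))\{a,b} + b.(rec X. a.(X\{a,b} + b.X + (0 + 0 + (0 + 0))) + a.a.b.(0 + X)) + (0 + 0 + (0 + 0)) | ··b··> p0
  p2 = a.b.(0 + (rec X. a.(X\{a,b} + b.X + (0 + 0 + (0 + 0))) + a.a.b.(0 + X))) | ··a··> p3
  p3 = b.(0 + (rec X. a.(X\{a,b} + b.X + (0 + 0 + (0 + 0))) + a.a.b.(0 + X))) | ··b··> p4
  p4 = 0 + (rec X. a.(X\{a,b} + b.X + (0 + 0 + (0 + 0))) + a.a.b.(0 + X)) | ··a··> p1, ··a··> p2
LTS(Q): 6 reachable states
  q0 = (rec X. a.(X\{a,b} + b.X + (0 + 0 + (0 + 0))) + a.a.b.(0 + X)) + 0 | ··a··> q1, ··a··> q2
  q1 = (rec X. a.(X\{a,b} + b.X + (0 + 0 + (0 + 0))) + a.a.b.(0 + X))\{a,b} + b.(rec X. a.(X\{a,b} + b.X + (0 + 0 + (0 + 0))) + a.a.b.(0 + X)) + (0 + 0 + (0 + 0)) | ··b··> q3
  q2 = a.b.(0 + (rec X. a.(X\{a,b} + b.X + (0 + 0 + (0 + 0))) + a.a.b.(0 + X))) | ··a··> q4
  q3 = rec X. a.(X\{a,b} + b.X + (0 + 0 + (0 + 0))) + a.a.b.(0 + X) | ··a··> q1, ··a··> q2
  q4 = b.(0 + (rec X. a.(X\{a,b} + b.X + (0 + 0 + (0 + 0))) + a.a.b.(0 + X))) | ··b··> q5
  q5 = 0 + (rec X. a.(X\{a,b} + b.X + (0 + 0 + (0 + 0))) + a.a.b.(0 + X)) | ··a··> q1, ··a··> q2
Partition-refinement fixed point:
  B0 = {p0, p4, q0, q3, q5}
  B1 = {p2, q2}
  B2 = {p1, p3, q1, q4}
p0 ∈ B0, q0 ∈ B0 → same block
Bisimilar ⇒ trace-equivalent.

traces(P) = traces(Q)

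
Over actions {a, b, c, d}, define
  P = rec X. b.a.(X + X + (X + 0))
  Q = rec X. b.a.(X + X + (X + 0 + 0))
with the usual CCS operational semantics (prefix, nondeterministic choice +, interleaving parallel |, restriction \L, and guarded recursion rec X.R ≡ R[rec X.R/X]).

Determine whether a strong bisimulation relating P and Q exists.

P's transition system — 3 states:
  s0 = rec X. b.a.(X + X + (X + 0)) ⊢ -b-> s1
  s1 = a.((rec X. b.a.(X + X + (X + 0))) + (rec X. b.a.(X + X + (X + 0))) + ((rec X. b.a.(X + X + (X + 0))) + 0)) ⊢ -a-> s2
  s2 = (rec X. b.a.(X + X + (X + 0))) + (rec X. b.a.(X + X + (X + 0))) + ((rec X. b.a.(X + X + (X + 0))) + 0) ⊢ -b-> s1
Q's transition system — 3 states:
  t0 = rec X. b.a.(X + X + (X + 0 + 0)) ⊢ -b-> t1
  t1 = a.((rec X. b.a.(X + X + (X + 0 + 0))) + (rec X. b.a.(X + X + (X + 0 + 0))) + ((rec X. b.a.(X + X + (X + 0 + 0))) + 0 + 0)) ⊢ -a-> t2
  t2 = (rec X. b.a.(X + X + (X + 0 + 0))) + (rec X. b.a.(X + X + (X + 0 + 0))) + ((rec X. b.a.(X + X + (X + 0 + 0))) + 0 + 0) ⊢ -b-> t1
Bisimilarity quotient blocks:
  B0 = {s0, s2, t0, t2}
  B1 = {s1, t1}
s0 ∈ B0, t0 ∈ B0 → same block

P ~ Q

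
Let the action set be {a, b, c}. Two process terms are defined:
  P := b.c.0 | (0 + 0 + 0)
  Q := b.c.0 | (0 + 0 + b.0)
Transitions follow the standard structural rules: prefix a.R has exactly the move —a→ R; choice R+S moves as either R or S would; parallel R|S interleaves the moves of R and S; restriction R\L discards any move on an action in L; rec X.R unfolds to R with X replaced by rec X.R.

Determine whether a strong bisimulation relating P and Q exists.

P ≁ Q

LTS(P): 3 reachable states
  s0 = b.c.0 | (0 + 0 + 0) has moves —b→ s1
  s1 = c.0 | (0 + 0 + 0) has moves —c→ s2
  s2 = 0 | (0 + 0 + 0) has moves ∅
LTS(Q): 6 reachable states
  t0 = b.c.0 | (0 + 0 + b.0) has moves —b→ t1, —b→ t2
  t1 = b.c.0 | 0 has moves —b→ t3
  t2 = c.0 | (0 + 0 + b.0) has moves —b→ t3, —c→ t4
  t3 = c.0 | 0 has moves —c→ t5
  t4 = 0 | (0 + 0 + b.0) has moves —b→ t5
  t5 = 0 | 0 has moves ∅
Partition-refinement fixed point:
  B0 = {s0, t1}
  B1 = {s1, t3}
  B2 = {s2, t5}
  B3 = {t0}
  B4 = {t2}
  B5 = {t4}
s0 ∈ B0, t0 ∈ B3 → different blocks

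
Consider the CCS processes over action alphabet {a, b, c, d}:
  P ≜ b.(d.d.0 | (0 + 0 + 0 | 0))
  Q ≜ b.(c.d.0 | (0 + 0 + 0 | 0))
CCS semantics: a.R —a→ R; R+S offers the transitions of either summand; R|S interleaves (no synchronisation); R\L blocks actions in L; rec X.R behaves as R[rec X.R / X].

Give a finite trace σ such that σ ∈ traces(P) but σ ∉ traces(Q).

bd

P's transition system — 4 states:
  s0 = b.(d.d.0 | (0 + 0 + 0 | 0)) → -b-> s1
  s1 = d.d.0 | (0 + 0 + 0 | 0) → -d-> s2
  s2 = d.0 | (0 + 0 + 0 | 0) → -d-> s3
  s3 = 0 | (0 + 0 + 0 | 0) → ∅
Q's transition system — 4 states:
  t0 = b.(c.d.0 | (0 + 0 + 0 | 0)) → -b-> t1
  t1 = c.d.0 | (0 + 0 + 0 | 0) → -c-> t2
  t2 = d.0 | (0 + 0 + 0 | 0) → -d-> t3
  t3 = 0 | (0 + 0 + 0 | 0) → ∅
Run σ = ⟨bd⟩ on P: start {s0}
  step 1 (b): {s1}
  step 2 (d): {s2}
  — P admits the full trace.
Run σ = ⟨bd⟩ on Q: start {t0}
  step 1 (b): {t1}
  step 2 (d): ∅ (Q stuck)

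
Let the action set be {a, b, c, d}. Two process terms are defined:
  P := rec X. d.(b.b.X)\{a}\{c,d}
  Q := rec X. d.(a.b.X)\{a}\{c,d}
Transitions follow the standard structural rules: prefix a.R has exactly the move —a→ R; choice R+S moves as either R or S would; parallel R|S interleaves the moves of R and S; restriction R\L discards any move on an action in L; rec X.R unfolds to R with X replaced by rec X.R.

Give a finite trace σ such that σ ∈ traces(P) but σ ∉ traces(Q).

db

Reachable graph of P (4 states):
  s0 = rec X. d.(b.b.X)\{a}\{c,d} | -d-> s1
  s1 = (b.b.(rec X. d.(b.b.X)\{a}\{c,d}))\{a}\{c,d} | -b-> s2
  s2 = (b.(rec X. d.(b.b.X)\{a}\{c,d}))\{a}\{c,d} | -b-> s3
  s3 = (rec X. d.(b.b.X)\{a}\{c,d})\{a}\{c,d} | ·
Reachable graph of Q (2 states):
  t0 = rec X. d.(a.b.X)\{a}\{c,d} | -d-> t1
  t1 = (a.b.(rec X. d.(a.b.X)\{a}\{c,d}))\{a}\{c,d} | ·
Executing db from P (initial set {s0}):
  [1] d ⇒ {s1}
  [2] b ⇒ {s2}
  ✓ P
Executing db from Q (initial set {t0}):
  [1] d ⇒ {t1}
  [2] b ⇒ no successor for Q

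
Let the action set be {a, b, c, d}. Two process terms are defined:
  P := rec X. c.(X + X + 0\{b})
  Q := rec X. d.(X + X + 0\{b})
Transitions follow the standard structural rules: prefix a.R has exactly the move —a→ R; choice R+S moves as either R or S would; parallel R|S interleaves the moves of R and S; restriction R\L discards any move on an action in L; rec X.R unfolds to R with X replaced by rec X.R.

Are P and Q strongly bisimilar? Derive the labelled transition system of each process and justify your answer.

LTS(P): 2 reachable states
  s0 = rec X. c.(X + X + 0\{b}) → —c→ s1
  s1 = (rec X. c.(X + X + 0\{b})) + (rec X. c.(X + X + 0\{b})) + 0\{b} → —c→ s1
LTS(Q): 2 reachable states
  t0 = rec X. d.(X + X + 0\{b}) → —d→ t1
  t1 = (rec X. d.(X + X + 0\{b})) + (rec X. d.(X + X + 0\{b})) + 0\{b} → —d→ t1
Bisimilarity quotient blocks:
  B0 = {s0, s1}
  B1 = {t0, t1}
s0 ∈ B0, t0 ∈ B1 → different blocks

P ≁ Q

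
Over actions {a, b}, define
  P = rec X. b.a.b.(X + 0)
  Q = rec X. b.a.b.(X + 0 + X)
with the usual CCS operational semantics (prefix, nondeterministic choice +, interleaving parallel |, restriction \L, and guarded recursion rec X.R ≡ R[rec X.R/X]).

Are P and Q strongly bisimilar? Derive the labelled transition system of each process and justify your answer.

P's transition system — 4 states:
  u0 = rec X. b.a.b.(X + 0) → =b=> u1
  u1 = a.b.((rec X. b.a.b.(X + 0)) + 0) → =a=> u2
  u2 = b.((rec X. b.a.b.(X + 0)) + 0) → =b=> u3
  u3 = (rec X. b.a.b.(X + 0)) + 0 → =b=> u1
Q's transition system — 4 states:
  v0 = rec X. b.a.b.(X + 0 + X) → =b=> v1
  v1 = a.b.((rec X. b.a.b.(X + 0 + X)) + 0 + (rec X. b.a.b.(X + 0 + X))) → =a=> v2
  v2 = b.((rec X. b.a.b.(X + 0 + X)) + 0 + (rec X. b.a.b.(X + 0 + X))) → =b=> v3
  v3 = (rec X. b.a.b.(X + 0 + X)) + 0 + (rec X. b.a.b.(X + 0 + X)) → =b=> v1
Coarsest stable partition (strong bisimilarity classes):
  B0 = {u0, u3, v0, v3}
  B1 = {u1, v1}
  B2 = {u2, v2}
u0 ∈ B0, v0 ∈ B0 → same block

YES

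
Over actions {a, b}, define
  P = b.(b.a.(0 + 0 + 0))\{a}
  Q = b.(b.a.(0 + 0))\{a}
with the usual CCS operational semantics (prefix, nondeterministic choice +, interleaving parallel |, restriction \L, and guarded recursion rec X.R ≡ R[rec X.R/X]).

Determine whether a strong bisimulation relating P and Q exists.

Reachable graph of P (3 states):
  s0 = b.(b.a.(0 + 0 + 0))\{a} has moves --b--▸ s1
  s1 = (b.a.(0 + 0 + 0))\{a} has moves --b--▸ s2
  s2 = (a.(0 + 0 + 0))\{a} has moves deadlocked
Reachable graph of Q (3 states):
  t0 = b.(b.a.(0 + 0))\{a} has moves --b--▸ t1
  t1 = (b.a.(0 + 0))\{a} has moves --b--▸ t2
  t2 = (a.(0 + 0))\{a} has moves deadlocked
Bisimilarity quotient blocks:
  B0 = {s0, t0}
  B1 = {s1, t1}
  B2 = {s2, t2}
s0 ∈ B0, t0 ∈ B0 → same block

P ~ Q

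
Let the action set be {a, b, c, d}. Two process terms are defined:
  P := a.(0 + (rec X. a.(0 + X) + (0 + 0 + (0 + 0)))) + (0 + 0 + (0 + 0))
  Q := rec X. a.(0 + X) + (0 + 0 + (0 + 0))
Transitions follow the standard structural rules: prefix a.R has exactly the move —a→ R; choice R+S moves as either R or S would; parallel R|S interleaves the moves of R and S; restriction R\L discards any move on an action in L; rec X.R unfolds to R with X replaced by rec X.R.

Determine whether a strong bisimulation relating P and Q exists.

Reachable graph of P (2 states):
  u0 = a.(0 + (rec X. a.(0 + X) + (0 + 0 + (0 + 0)))) + (0 + 0 + (0 + 0)) has moves --a--▸ u1
  u1 = 0 + (rec X. a.(0 + X) + (0 + 0 + (0 + 0))) has moves --a--▸ u1
Reachable graph of Q (2 states):
  v0 = rec X. a.(0 + X) + (0 + 0 + (0 + 0)) has moves --a--▸ v1
  v1 = 0 + (rec X. a.(0 + X) + (0 + 0 + (0 + 0))) has moves --a--▸ v1
Coarsest stable partition (strong bisimilarity classes):
  B0 = {u0, u1, v0, v1}
u0 ∈ B0, v0 ∈ B0 → same block

P ~ Q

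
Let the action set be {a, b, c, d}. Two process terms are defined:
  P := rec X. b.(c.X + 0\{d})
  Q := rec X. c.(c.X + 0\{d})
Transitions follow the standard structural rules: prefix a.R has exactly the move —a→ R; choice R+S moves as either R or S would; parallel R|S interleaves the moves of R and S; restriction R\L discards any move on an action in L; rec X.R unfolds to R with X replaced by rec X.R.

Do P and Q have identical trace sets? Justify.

traces(P) ≠ traces(Q) — witness ⟨b⟩

Reachable graph of P (2 states):
  u0 = rec X. b.(c.X + 0\{d}) | —b→ u1
  u1 = c.(rec X. b.(c.X + 0\{d})) + 0\{d} | —c→ u0
Reachable graph of Q (2 states):
  v0 = rec X. c.(c.X + 0\{d}) | —c→ v1
  v1 = c.(rec X. c.(c.X + 0\{d})) + 0\{d} | —c→ v0
Run σ = ⟨b⟩ on P: start {u0}
  after b @ step 1: {u1}
  P completes σ.
Run σ = ⟨b⟩ on Q: start {v0}
  after b @ step 1: ∅  — Q cannot continue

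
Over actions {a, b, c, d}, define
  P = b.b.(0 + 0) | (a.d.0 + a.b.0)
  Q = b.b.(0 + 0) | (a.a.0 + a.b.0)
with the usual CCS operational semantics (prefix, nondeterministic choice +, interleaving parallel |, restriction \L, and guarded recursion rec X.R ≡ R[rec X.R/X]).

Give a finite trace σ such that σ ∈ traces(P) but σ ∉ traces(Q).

ad

P's transition system — 12 states:
  p0 = b.b.(0 + 0) | (a.d.0 + a.b.0) has moves -a-> p1, -a-> p2, -b-> p3
  p1 = b.b.(0 + 0) | b.0 has moves -b-> p4, -b-> p5
  p2 = b.b.(0 + 0) | d.0 has moves -b-> p6, -d-> p5
  p3 = b.(0 + 0) | (a.d.0 + a.b.0) has moves -a-> p4, -a-> p6, -b-> p7
  p4 = b.(0 + 0) | b.0 has moves -b-> p8, -b-> p9
  p5 = b.b.(0 + 0) | 0 has moves -b-> p9
  p6 = b.(0 + 0) | d.0 has moves -b-> p10, -d-> p9
  p7 = (0 + 0) | (a.d.0 + a.b.0) has moves -a-> p10, -a-> p8
  p8 = (0 + 0) | b.0 has moves -b-> p11
  p9 = b.(0 + 0) | 0 has moves -b-> p11
  p10 = (0 + 0) | d.0 has moves -d-> p11
  p11 = (0 + 0) | 0 has moves ·
Q's transition system — 12 states:
  q0 = b.b.(0 + 0) | (a.a.0 + a.b.0) has moves -a-> q1, -a-> q2, -b-> q3
  q1 = b.b.(0 + 0) | a.0 has moves -a-> q4, -b-> q5
  q2 = b.b.(0 + 0) | b.0 has moves -b-> q4, -b-> q6
  q3 = b.(0 + 0) | (a.a.0 + a.b.0) has moves -a-> q5, -a-> q6, -b-> q7
  q4 = b.b.(0 + 0) | 0 has moves -b-> q8
  q5 = b.(0 + 0) | a.0 has moves -a-> q8, -b-> q9
  q6 = b.(0 + 0) | b.0 has moves -b-> q10, -b-> q8
  q7 = (0 + 0) | (a.a.0 + a.b.0) has moves -a-> q10, -a-> q9
  q8 = b.(0 + 0) | 0 has moves -b-> q11
  q9 = (0 + 0) | a.0 has moves -a-> q11
  q10 = (0 + 0) | b.0 has moves -b-> q11
  q11 = (0 + 0) | 0 has moves ·
Trace ⟨ad⟩ through P, begin at {p0}:
  [1] a ⇒ {p1, p2}
  [2] d ⇒ {p5}
  ✓ P
Trace ⟨ad⟩ through Q, begin at {q0}:
  [1] a ⇒ {q1, q2}
  [2] d ⇒ ∅ (Q stuck)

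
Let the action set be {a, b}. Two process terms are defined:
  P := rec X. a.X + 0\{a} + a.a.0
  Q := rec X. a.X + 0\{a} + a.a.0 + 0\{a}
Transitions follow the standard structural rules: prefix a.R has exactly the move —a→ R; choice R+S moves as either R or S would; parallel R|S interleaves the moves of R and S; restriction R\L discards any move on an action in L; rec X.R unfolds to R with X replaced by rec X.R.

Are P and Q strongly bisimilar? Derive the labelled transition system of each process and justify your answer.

Reachable graph of P (3 states):
  m0 = rec X. a.X + 0\{a} + a.a.0 has moves —a→ m0, —a→ m1
  m1 = a.0 has moves —a→ m2
  m2 = 0 has moves ∅
Reachable graph of Q (3 states):
  n0 = rec X. a.X + 0\{a} + a.a.0 + 0\{a} has moves —a→ n0, —a→ n1
  n1 = a.0 has moves —a→ n2
  n2 = 0 has moves ∅
Coarsest stable partition (strong bisimilarity classes):
  B0 = {m0, n0}
  B1 = {m1, n1}
  B2 = {m2, n2}
m0 ∈ B0, n0 ∈ B0 → same block

P ~ Q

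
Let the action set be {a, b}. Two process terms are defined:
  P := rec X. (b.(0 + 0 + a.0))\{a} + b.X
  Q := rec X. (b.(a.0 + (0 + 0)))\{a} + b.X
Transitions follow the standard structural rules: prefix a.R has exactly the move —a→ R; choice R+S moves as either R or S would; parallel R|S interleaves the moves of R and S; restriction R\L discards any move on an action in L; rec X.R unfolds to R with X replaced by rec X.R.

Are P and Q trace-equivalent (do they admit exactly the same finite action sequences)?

YES

LTS(P): 2 reachable states
  m0 = rec X. (b.(0 + 0 + a.0))\{a} + b.X → =b=> m0, =b=> m1
  m1 = (0 + 0 + a.0)\{a} → ∅
LTS(Q): 2 reachable states
  n0 = rec X. (b.(a.0 + (0 + 0)))\{a} + b.X → =b=> n0, =b=> n1
  n1 = (a.0 + (0 + 0))\{a} → ∅
Partition-refinement fixed point:
  B0 = {m0, n0}
  B1 = {m1, n1}
m0 ∈ B0, n0 ∈ B0 → same block
Bisimilar ⇒ trace-equivalent.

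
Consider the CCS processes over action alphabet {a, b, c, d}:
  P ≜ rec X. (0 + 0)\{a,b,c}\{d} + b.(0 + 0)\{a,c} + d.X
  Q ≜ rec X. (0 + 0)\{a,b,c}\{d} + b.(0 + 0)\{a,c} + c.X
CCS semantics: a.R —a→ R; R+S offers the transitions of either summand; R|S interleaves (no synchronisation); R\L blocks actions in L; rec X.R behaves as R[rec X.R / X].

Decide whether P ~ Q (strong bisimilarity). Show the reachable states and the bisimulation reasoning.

P's transition system — 2 states:
  u0 = rec X. (0 + 0)\{a,b,c}\{d} + b.(0 + 0)\{a,c} + d.X has moves =b=> u1, =d=> u0
  u1 = (0 + 0)\{a,c} has moves ·
Q's transition system — 2 states:
  v0 = rec X. (0 + 0)\{a,b,c}\{d} + b.(0 + 0)\{a,c} + c.X has moves =b=> v1, =c=> v0
  v1 = (0 + 0)\{a,c} has moves ·
Coarsest stable partition (strong bisimilarity classes):
  B0 = {u0}
  B1 = {u1, v1}
  B2 = {v0}
u0 ∈ B0, v0 ∈ B2 → different blocks

NO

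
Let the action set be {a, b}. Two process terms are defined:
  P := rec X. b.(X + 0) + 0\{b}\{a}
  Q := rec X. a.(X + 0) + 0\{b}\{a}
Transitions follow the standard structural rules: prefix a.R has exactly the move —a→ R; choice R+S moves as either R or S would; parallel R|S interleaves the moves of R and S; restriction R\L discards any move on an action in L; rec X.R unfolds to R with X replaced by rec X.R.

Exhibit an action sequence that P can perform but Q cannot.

LTS(P): 2 reachable states
  u0 = rec X. b.(X + 0) + 0\{b}\{a} ⊢ =b=> u1
  u1 = (rec X. b.(X + 0) + 0\{b}\{a}) + 0 ⊢ =b=> u1
LTS(Q): 2 reachable states
  v0 = rec X. a.(X + 0) + 0\{b}\{a} ⊢ =a=> v1
  v1 = (rec X. a.(X + 0) + 0\{b}\{a}) + 0 ⊢ =a=> v1
Executing b from P (initial set {u0}):
  [1] b ⇒ {u1}
  P completes σ.
Executing b from Q (initial set {v0}):
  [1] b ⇒ ∅  — Q cannot continue

b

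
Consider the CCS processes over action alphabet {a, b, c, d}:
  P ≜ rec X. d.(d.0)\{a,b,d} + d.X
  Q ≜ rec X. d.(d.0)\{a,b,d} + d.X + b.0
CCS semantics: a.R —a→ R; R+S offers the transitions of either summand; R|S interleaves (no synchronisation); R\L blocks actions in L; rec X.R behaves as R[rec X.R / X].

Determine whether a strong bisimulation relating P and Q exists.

Reachable graph of P (2 states):
  p0 = rec X. d.(d.0)\{a,b,d} + d.X ⊢ ··d··> p0, ··d··> p1
  p1 = (d.0)\{a,b,d} ⊢ stopped
Reachable graph of Q (3 states):
  q0 = rec X. d.(d.0)\{a,b,d} + d.X + b.0 ⊢ ··b··> q1, ··d··> q0, ··d··> q2
  q1 = 0 ⊢ stopped
  q2 = (d.0)\{a,b,d} ⊢ stopped
Coarsest stable partition (strong bisimilarity classes):
  B0 = {p0}
  B1 = {p1, q1, q2}
  B2 = {q0}
p0 ∈ B0, q0 ∈ B2 → different blocks

P ≁ Q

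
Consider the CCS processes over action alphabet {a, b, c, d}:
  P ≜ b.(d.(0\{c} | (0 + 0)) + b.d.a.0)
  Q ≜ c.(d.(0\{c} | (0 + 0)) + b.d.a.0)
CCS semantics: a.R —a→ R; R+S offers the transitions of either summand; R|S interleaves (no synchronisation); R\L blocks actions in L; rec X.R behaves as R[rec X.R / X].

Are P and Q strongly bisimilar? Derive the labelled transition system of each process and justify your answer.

Reachable graph of P (6 states):
  p0 = b.(d.(0\{c} | (0 + 0)) + b.d.a.0) has moves =b=> p1
  p1 = d.(0\{c} | (0 + 0)) + b.d.a.0 has moves =b=> p2, =d=> p3
  p2 = d.a.0 has moves =d=> p4
  p3 = 0\{c} | (0 + 0) has moves deadlocked
  p4 = a.0 has moves =a=> p5
  p5 = 0 has moves deadlocked
Reachable graph of Q (6 states):
  q0 = c.(d.(0\{c} | (0 + 0)) + b.d.a.0) has moves =c=> q1
  q1 = d.(0\{c} | (0 + 0)) + b.d.a.0 has moves =b=> q2, =d=> q3
  q2 = d.a.0 has moves =d=> q4
  q3 = 0\{c} | (0 + 0) has moves deadlocked
  q4 = a.0 has moves =a=> q5
  q5 = 0 has moves deadlocked
Partition-refinement fixed point:
  B0 = {p0}
  B1 = {p1, q1}
  B2 = {p2, q2}
  B3 = {p4, q4}
  B4 = {p3, p5, q3, q5}
  B5 = {q0}
p0 ∈ B0, q0 ∈ B5 → different blocks

NO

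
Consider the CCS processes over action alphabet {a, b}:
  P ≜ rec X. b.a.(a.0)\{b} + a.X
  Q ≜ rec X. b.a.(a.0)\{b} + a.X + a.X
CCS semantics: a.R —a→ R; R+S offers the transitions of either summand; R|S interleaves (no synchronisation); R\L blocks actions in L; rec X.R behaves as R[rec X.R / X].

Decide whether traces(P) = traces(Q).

trace-equivalent

P's transition system — 4 states:
  s0 = rec X. b.a.(a.0)\{b} + a.X | -a-> s0, -b-> s1
  s1 = a.(a.0)\{b} | -a-> s2
  s2 = (a.0)\{b} | -a-> s3
  s3 = 0\{b} | ·
Q's transition system — 4 states:
  t0 = rec X. b.a.(a.0)\{b} + a.X + a.X | -a-> t0, -b-> t1
  t1 = a.(a.0)\{b} | -a-> t2
  t2 = (a.0)\{b} | -a-> t3
  t3 = 0\{b} | ·
Partition-refinement fixed point:
  B0 = {s0, t0}
  B1 = {s1, t1}
  B2 = {s2, t2}
  B3 = {s3, t3}
s0 ∈ B0, t0 ∈ B0 → same block
Bisimilar ⇒ trace-equivalent.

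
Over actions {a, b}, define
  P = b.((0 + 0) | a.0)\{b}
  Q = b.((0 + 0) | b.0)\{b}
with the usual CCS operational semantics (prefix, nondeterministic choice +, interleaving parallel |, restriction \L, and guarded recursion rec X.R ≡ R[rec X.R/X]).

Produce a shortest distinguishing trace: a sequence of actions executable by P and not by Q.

ba

P's transition system — 3 states:
  u0 = b.((0 + 0) | a.0)\{b} ⊢ --b--▸ u1
  u1 = ((0 + 0) | a.0)\{b} ⊢ --a--▸ u2
  u2 = ((0 + 0) | 0)\{b} ⊢ ·
Q's transition system — 2 states:
  v0 = b.((0 + 0) | b.0)\{b} ⊢ --b--▸ v1
  v1 = ((0 + 0) | b.0)\{b} ⊢ ·
Executing ba from P (initial set {u0}):
  step 1 (b): {u1}
  step 2 (a): {u2}
  ✓ P
Executing ba from Q (initial set {v0}):
  step 1 (b): {v1}
  step 2 (a): ∅ (Q stuck)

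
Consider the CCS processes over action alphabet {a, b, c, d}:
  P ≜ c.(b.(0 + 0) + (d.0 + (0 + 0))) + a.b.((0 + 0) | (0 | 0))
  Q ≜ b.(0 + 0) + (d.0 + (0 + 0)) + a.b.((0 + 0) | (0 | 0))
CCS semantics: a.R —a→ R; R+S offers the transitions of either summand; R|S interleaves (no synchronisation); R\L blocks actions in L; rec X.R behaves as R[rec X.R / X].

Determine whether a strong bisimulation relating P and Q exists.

P's transition system — 6 states:
  s0 = c.(b.(0 + 0) + (d.0 + (0 + 0))) + a.b.((0 + 0) | (0 | 0)) ⊢ --a--▸ s1, --c--▸ s2
  s1 = b.((0 + 0) | (0 | 0)) ⊢ --b--▸ s3
  s2 = b.(0 + 0) + (d.0 + (0 + 0)) ⊢ --b--▸ s4, --d--▸ s5
  s3 = (0 + 0) | (0 | 0) ⊢ ·
  s4 = 0 + 0 ⊢ ·
  s5 = 0 ⊢ ·
Q's transition system — 5 states:
  t0 = b.(0 + 0) + (d.0 + (0 + 0)) + a.b.((0 + 0) | (0 | 0)) ⊢ --a--▸ t1, --b--▸ t2, --d--▸ t3
  t1 = b.((0 + 0) | (0 | 0)) ⊢ --b--▸ t4
  t2 = 0 + 0 ⊢ ·
  t3 = 0 ⊢ ·
  t4 = (0 + 0) | (0 | 0) ⊢ ·
Bisimilarity quotient blocks:
  B0 = {s0}
  B1 = {s1, t1}
  B2 = {s3, s4, s5, t2, t3, t4}
  B3 = {s2}
  B4 = {t0}
s0 ∈ B0, t0 ∈ B4 → different blocks

P ≁ Q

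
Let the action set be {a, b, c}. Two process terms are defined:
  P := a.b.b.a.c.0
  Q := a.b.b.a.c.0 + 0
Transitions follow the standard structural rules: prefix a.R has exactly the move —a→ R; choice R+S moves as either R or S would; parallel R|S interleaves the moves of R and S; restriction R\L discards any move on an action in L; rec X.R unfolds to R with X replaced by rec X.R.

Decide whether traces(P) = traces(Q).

LTS(P): 6 reachable states
  m0 = a.b.b.a.c.0 → -a-> m1
  m1 = b.b.a.c.0 → -b-> m2
  m2 = b.a.c.0 → -b-> m3
  m3 = a.c.0 → -a-> m4
  m4 = c.0 → -c-> m5
  m5 = 0 → (no moves)
LTS(Q): 6 reachable states
  n0 = a.b.b.a.c.0 + 0 → -a-> n1
  n1 = b.b.a.c.0 → -b-> n2
  n2 = b.a.c.0 → -b-> n3
  n3 = a.c.0 → -a-> n4
  n4 = c.0 → -c-> n5
  n5 = 0 → (no moves)
Coarsest stable partition (strong bisimilarity classes):
  B0 = {m0, n0}
  B1 = {m1, n1}
  B2 = {m2, n2}
  B3 = {m3, n3}
  B4 = {m4, n4}
  B5 = {m5, n5}
m0 ∈ B0, n0 ∈ B0 → same block
Bisimilar ⇒ trace-equivalent.

trace-equivalent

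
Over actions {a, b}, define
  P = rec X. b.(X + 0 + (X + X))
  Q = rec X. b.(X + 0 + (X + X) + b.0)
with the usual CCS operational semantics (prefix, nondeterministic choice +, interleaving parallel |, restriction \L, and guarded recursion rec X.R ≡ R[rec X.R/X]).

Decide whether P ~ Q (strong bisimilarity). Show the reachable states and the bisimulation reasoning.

NO

LTS(P): 2 reachable states
  s0 = rec X. b.(X + 0 + (X + X)) ⊢ -b-> s1
  s1 = (rec X. b.(X + 0 + (X + X))) + 0 + ((rec X. b.(X + 0 + (X + X))) + (rec X. b.(X + 0 + (X + X)))) ⊢ -b-> s1
LTS(Q): 3 reachable states
  t0 = rec X. b.(X + 0 + (X + X) + b.0) ⊢ -b-> t1
  t1 = (rec X. b.(X + 0 + (X + X) + b.0)) + 0 + ((rec X. b.(X + 0 + (X + X) + b.0)) + (rec X. b.(X + 0 + (X + X) + b.0))) + b.0 ⊢ -b-> t1, -b-> t2
  t2 = 0 ⊢ ∅
Bisimilarity quotient blocks:
  B0 = {s0, s1}
  B1 = {t0}
  B2 = {t1}
  B3 = {t2}
s0 ∈ B0, t0 ∈ B1 → different blocks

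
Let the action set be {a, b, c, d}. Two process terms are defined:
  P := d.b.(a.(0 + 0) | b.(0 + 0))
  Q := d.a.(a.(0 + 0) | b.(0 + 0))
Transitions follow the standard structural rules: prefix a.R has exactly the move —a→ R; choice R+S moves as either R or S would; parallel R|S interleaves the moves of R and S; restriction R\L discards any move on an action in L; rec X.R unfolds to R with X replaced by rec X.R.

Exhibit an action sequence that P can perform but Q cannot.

Reachable graph of P (6 states):
  p0 = d.b.(a.(0 + 0) | b.(0 + 0)) → =d=> p1
  p1 = b.(a.(0 + 0) | b.(0 + 0)) → =b=> p2
  p2 = a.(0 + 0) | b.(0 + 0) → =a=> p3, =b=> p4
  p3 = (0 + 0) | b.(0 + 0) → =b=> p5
  p4 = a.(0 + 0) | (0 + 0) → =a=> p5
  p5 = (0 + 0) | (0 + 0) → (no moves)
Reachable graph of Q (6 states):
  q0 = d.a.(a.(0 + 0) | b.(0 + 0)) → =d=> q1
  q1 = a.(a.(0 + 0) | b.(0 + 0)) → =a=> q2
  q2 = a.(0 + 0) | b.(0 + 0) → =a=> q3, =b=> q4
  q3 = (0 + 0) | b.(0 + 0) → =b=> q5
  q4 = a.(0 + 0) | (0 + 0) → =a=> q5
  q5 = (0 + 0) | (0 + 0) → (no moves)
Run σ = ⟨db⟩ on P: start {p0}
  after d @ step 1: {p1}
  after b @ step 2: {p2}
  — P admits the full trace.
Run σ = ⟨db⟩ on Q: start {q0}
  after d @ step 1: {q1}
  after b @ step 2: no successor for Q

db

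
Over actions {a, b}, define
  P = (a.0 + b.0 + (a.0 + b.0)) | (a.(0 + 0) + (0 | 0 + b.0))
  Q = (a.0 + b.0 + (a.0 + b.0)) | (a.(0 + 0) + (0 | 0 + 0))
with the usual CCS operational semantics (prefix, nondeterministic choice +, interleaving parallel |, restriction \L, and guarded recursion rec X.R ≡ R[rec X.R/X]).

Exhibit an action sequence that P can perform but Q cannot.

Reachable graph of P (6 states):
  m0 = (a.0 + b.0 + (a.0 + b.0)) | (a.(0 + 0) + (0 | 0 + b.0)) | =a=> m1, =a=> m2, =b=> m2, =b=> m3
  m1 = (a.0 + b.0 + (a.0 + b.0)) | (0 + 0) | =a=> m4, =b=> m4
  m2 = 0 | (a.(0 + 0) + (0 | 0 + b.0)) | =a=> m4, =b=> m5
  m3 = (a.0 + b.0 + (a.0 + b.0)) | 0 | =a=> m5, =b=> m5
  m4 = 0 | (0 + 0) | ∅
  m5 = 0 | 0 | ∅
Reachable graph of Q (4 states):
  n0 = (a.0 + b.0 + (a.0 + b.0)) | (a.(0 + 0) + (0 | 0 + 0)) | =a=> n1, =a=> n2, =b=> n2
  n1 = (a.0 + b.0 + (a.0 + b.0)) | (0 + 0) | =a=> n3, =b=> n3
  n2 = 0 | (a.(0 + 0) + (0 | 0 + 0)) | =a=> n3
  n3 = 0 | (0 + 0) | ∅
Executing bb from P (initial set {m0}):
  step 1 (b): {m2, m3}
  step 2 (b): {m5}
  ✓ P
Executing bb from Q (initial set {n0}):
  step 1 (b): {n2}
  step 2 (b): ∅ (Q stuck)

bb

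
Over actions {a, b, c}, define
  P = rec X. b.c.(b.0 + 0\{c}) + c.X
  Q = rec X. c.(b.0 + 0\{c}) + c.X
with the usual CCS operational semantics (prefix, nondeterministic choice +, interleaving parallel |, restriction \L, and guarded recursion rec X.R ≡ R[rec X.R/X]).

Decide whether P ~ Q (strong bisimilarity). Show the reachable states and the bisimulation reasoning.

P ≁ Q

Reachable graph of P (4 states):
  s0 = rec X. b.c.(b.0 + 0\{c}) + c.X has moves ··b··> s1, ··c··> s0
  s1 = c.(b.0 + 0\{c}) has moves ··c··> s2
  s2 = b.0 + 0\{c} has moves ··b··> s3
  s3 = 0 has moves (no moves)
Reachable graph of Q (3 states):
  t0 = rec X. c.(b.0 + 0\{c}) + c.X has moves ··c··> t0, ··c··> t1
  t1 = b.0 + 0\{c} has moves ··b··> t2
  t2 = 0 has moves (no moves)
Partition-refinement fixed point:
  B0 = {s0}
  B1 = {s1}
  B2 = {s2, t1}
  B3 = {s3, t2}
  B4 = {t0}
s0 ∈ B0, t0 ∈ B4 → different blocks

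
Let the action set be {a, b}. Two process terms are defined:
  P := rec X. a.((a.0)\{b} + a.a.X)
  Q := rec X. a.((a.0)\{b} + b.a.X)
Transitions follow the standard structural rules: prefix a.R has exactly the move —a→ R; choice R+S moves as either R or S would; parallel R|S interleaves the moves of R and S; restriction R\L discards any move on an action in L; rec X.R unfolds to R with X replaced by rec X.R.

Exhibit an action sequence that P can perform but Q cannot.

aaa

Reachable graph of P (4 states):
  s0 = rec X. a.((a.0)\{b} + a.a.X) → --a--▸ s1
  s1 = (a.0)\{b} + a.a.(rec X. a.((a.0)\{b} + a.a.X)) → --a--▸ s2, --a--▸ s3
  s2 = 0\{b} → (no moves)
  s3 = a.(rec X. a.((a.0)\{b} + a.a.X)) → --a--▸ s0
Reachable graph of Q (4 states):
  t0 = rec X. a.((a.0)\{b} + b.a.X) → --a--▸ t1
  t1 = (a.0)\{b} + b.a.(rec X. a.((a.0)\{b} + b.a.X)) → --a--▸ t2, --b--▸ t3
  t2 = 0\{b} → (no moves)
  t3 = a.(rec X. a.((a.0)\{b} + b.a.X)) → --a--▸ t0
Trace ⟨aaa⟩ through P, begin at {s0}:
  step 1 (a): {s1}
  step 2 (a): {s2, s3}
  step 3 (a): {s0}
  ✓ P
Trace ⟨aaa⟩ through Q, begin at {t0}:
  step 1 (a): {t1}
  step 2 (a): {t2}
  step 3 (a): no successor for Q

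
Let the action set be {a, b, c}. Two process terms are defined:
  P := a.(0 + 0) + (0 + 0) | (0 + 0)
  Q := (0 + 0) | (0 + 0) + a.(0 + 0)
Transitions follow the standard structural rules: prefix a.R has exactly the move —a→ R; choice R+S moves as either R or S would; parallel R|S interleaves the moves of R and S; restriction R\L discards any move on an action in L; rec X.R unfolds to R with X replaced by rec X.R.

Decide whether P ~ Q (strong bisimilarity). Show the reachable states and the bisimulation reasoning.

YES

P's transition system — 2 states:
  u0 = a.(0 + 0) + (0 + 0) | (0 + 0) → —a→ u1
  u1 = 0 + 0 → (no moves)
Q's transition system — 2 states:
  v0 = (0 + 0) | (0 + 0) + a.(0 + 0) → —a→ v1
  v1 = 0 + 0 → (no moves)
Bisimilarity quotient blocks:
  B0 = {u0, v0}
  B1 = {u1, v1}
u0 ∈ B0, v0 ∈ B0 → same block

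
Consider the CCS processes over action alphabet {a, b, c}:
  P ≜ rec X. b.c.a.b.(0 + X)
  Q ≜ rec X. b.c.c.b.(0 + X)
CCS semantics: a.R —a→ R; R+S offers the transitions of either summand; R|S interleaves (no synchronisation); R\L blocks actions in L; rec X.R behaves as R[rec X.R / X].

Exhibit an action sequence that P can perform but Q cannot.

bca

LTS(P): 5 reachable states
  u0 = rec X. b.c.a.b.(0 + X) | ··b··> u1
  u1 = c.a.b.(0 + (rec X. b.c.a.b.(0 + X))) | ··c··> u2
  u2 = a.b.(0 + (rec X. b.c.a.b.(0 + X))) | ··a··> u3
  u3 = b.(0 + (rec X. b.c.a.b.(0 + X))) | ··b··> u4
  u4 = 0 + (rec X. b.c.a.b.(0 + X)) | ··b··> u1
LTS(Q): 5 reachable states
  v0 = rec X. b.c.c.b.(0 + X) | ··b··> v1
  v1 = c.c.b.(0 + (rec X. b.c.c.b.(0 + X))) | ··c··> v2
  v2 = c.b.(0 + (rec X. b.c.c.b.(0 + X))) | ··c··> v3
  v3 = b.(0 + (rec X. b.c.c.b.(0 + X))) | ··b··> v4
  v4 = 0 + (rec X. b.c.c.b.(0 + X)) | ··b··> v1
Executing bca from P (initial set {u0}):
  after b @ step 1: {u1}
  after c @ step 2: {u2}
  after a @ step 3: {u3}
  P completes σ.
Executing bca from Q (initial set {v0}):
  after b @ step 1: {v1}
  after c @ step 2: {v2}
  after a @ step 3: no successor for Q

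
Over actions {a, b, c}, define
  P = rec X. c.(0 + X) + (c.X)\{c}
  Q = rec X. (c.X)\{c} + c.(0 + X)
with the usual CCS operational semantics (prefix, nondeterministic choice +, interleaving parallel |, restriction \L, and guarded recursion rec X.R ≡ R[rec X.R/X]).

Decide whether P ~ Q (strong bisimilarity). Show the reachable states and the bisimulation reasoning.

LTS(P): 2 reachable states
  u0 = rec X. c.(0 + X) + (c.X)\{c} has moves -c-> u1
  u1 = 0 + (rec X. c.(0 + X) + (c.X)\{c}) has moves -c-> u1
LTS(Q): 2 reachable states
  v0 = rec X. (c.X)\{c} + c.(0 + X) has moves -c-> v1
  v1 = 0 + (rec X. (c.X)\{c} + c.(0 + X)) has moves -c-> v1
Bisimilarity quotient blocks:
  B0 = {u0, u1, v0, v1}
u0 ∈ B0, v0 ∈ B0 → same block

bisimilar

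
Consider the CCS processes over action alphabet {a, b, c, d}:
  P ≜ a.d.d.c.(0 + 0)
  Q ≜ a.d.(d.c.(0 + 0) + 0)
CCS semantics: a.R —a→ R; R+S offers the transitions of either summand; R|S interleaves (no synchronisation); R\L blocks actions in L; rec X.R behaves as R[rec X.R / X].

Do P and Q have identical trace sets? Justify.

YES

P's transition system — 5 states:
  s0 = a.d.d.c.(0 + 0) | --a--▸ s1
  s1 = d.d.c.(0 + 0) | --d--▸ s2
  s2 = d.c.(0 + 0) | --d--▸ s3
  s3 = c.(0 + 0) | --c--▸ s4
  s4 = 0 + 0 | (no moves)
Q's transition system — 5 states:
  t0 = a.d.(d.c.(0 + 0) + 0) | --a--▸ t1
  t1 = d.(d.c.(0 + 0) + 0) | --d--▸ t2
  t2 = d.c.(0 + 0) + 0 | --d--▸ t3
  t3 = c.(0 + 0) | --c--▸ t4
  t4 = 0 + 0 | (no moves)
Bisimilarity quotient blocks:
  B0 = {s0, t0}
  B1 = {s1, t1}
  B2 = {s2, t2}
  B3 = {s3, t3}
  B4 = {s4, t4}
s0 ∈ B0, t0 ∈ B0 → same block
Bisimilar ⇒ trace-equivalent.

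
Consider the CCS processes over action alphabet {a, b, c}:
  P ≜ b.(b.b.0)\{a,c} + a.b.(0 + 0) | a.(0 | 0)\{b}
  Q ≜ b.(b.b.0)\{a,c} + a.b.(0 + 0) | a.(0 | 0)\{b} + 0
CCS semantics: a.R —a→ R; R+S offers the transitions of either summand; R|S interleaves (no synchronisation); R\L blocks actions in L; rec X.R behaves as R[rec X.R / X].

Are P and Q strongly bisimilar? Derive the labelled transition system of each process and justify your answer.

P ~ Q

P's transition system — 9 states:
  s0 = b.(b.b.0)\{a,c} + a.b.(0 + 0) | a.(0 | 0)\{b} has moves -a-> s1, -a-> s2, -b-> s3
  s1 = a.b.(0 + 0) | (0 | 0)\{b} has moves -a-> s4
  s2 = b.(0 + 0) | a.(0 | 0)\{b} has moves -a-> s4, -b-> s5
  s3 = (b.b.0)\{a,c} has moves -b-> s6
  s4 = b.(0 + 0) | (0 | 0)\{b} has moves -b-> s7
  s5 = (0 + 0) | a.(0 | 0)\{b} has moves -a-> s7
  s6 = (b.0)\{a,c} has moves -b-> s8
  s7 = (0 + 0) | (0 | 0)\{b} has moves (no moves)
  s8 = 0\{a,c} has moves (no moves)
Q's transition system — 9 states:
  t0 = b.(b.b.0)\{a,c} + a.b.(0 + 0) | a.(0 | 0)\{b} + 0 has moves -a-> t1, -a-> t2, -b-> t3
  t1 = a.b.(0 + 0) | (0 | 0)\{b} has moves -a-> t4
  t2 = b.(0 + 0) | a.(0 | 0)\{b} has moves -a-> t4, -b-> t5
  t3 = (b.b.0)\{a,c} has moves -b-> t6
  t4 = b.(0 + 0) | (0 | 0)\{b} has moves -b-> t7
  t5 = (0 + 0) | a.(0 | 0)\{b} has moves -a-> t7
  t6 = (b.0)\{a,c} has moves -b-> t8
  t7 = (0 + 0) | (0 | 0)\{b} has moves (no moves)
  t8 = 0\{a,c} has moves (no moves)
Partition-refinement fixed point:
  B0 = {s0, t0}
  B1 = {s2, t2}
  B2 = {s5, t5}
  B3 = {s7, s8, t7, t8}
  B4 = {s4, s6, t4, t6}
  B5 = {s3, t3}
  B6 = {s1, t1}
s0 ∈ B0, t0 ∈ B0 → same block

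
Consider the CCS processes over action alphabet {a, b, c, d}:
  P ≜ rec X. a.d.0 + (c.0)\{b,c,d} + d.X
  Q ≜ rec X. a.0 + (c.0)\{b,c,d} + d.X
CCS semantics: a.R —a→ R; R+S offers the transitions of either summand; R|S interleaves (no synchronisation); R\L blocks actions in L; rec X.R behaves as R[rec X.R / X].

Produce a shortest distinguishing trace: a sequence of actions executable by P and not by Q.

Reachable graph of P (3 states):
  m0 = rec X. a.d.0 + (c.0)\{b,c,d} + d.X has moves ··a··> m1, ··d··> m0
  m1 = d.0 has moves ··d··> m2
  m2 = 0 has moves (no moves)
Reachable graph of Q (2 states):
  n0 = rec X. a.0 + (c.0)\{b,c,d} + d.X has moves ··a··> n1, ··d··> n0
  n1 = 0 has moves (no moves)
Trace ⟨ad⟩ through P, begin at {m0}:
  step 1 (a): {m1}
  step 2 (d): {m2}
  ✓ P
Trace ⟨ad⟩ through Q, begin at {n0}:
  step 1 (a): {n1}
  step 2 (d): no successor for Q

ad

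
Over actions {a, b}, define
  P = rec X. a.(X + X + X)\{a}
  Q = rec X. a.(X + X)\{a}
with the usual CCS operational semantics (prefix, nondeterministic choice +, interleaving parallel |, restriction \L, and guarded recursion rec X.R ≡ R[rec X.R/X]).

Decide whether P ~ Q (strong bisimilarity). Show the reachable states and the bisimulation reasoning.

P ~ Q

P's transition system — 2 states:
  s0 = rec X. a.(X + X + X)\{a} | --a--▸ s1
  s1 = ((rec X. a.(X + X + X)\{a}) + (rec X. a.(X + X + X)\{a}) + (rec X. a.(X + X + X)\{a}))\{a} | (no moves)
Q's transition system — 2 states:
  t0 = rec X. a.(X + X)\{a} | --a--▸ t1
  t1 = ((rec X. a.(X + X)\{a}) + (rec X. a.(X + X)\{a}))\{a} | (no moves)
Partition-refinement fixed point:
  B0 = {s0, t0}
  B1 = {s1, t1}
s0 ∈ B0, t0 ∈ B0 → same block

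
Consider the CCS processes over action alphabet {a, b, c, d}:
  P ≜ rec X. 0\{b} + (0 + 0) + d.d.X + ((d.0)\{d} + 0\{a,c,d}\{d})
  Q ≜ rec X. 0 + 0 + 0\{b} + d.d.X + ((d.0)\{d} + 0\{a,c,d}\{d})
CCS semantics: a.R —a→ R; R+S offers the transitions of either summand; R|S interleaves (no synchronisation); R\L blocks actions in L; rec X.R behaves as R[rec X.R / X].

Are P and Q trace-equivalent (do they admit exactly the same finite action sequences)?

LTS(P): 2 reachable states
  u0 = rec X. 0\{b} + (0 + 0) + d.d.X + ((d.0)\{d} + 0\{a,c,d}\{d}) has moves ··d··> u1
  u1 = d.(rec X. 0\{b} + (0 + 0) + d.d.X + ((d.0)\{d} + 0\{a,c,d}\{d})) has moves ··d··> u0
LTS(Q): 2 reachable states
  v0 = rec X. 0 + 0 + 0\{b} + d.d.X + ((d.0)\{d} + 0\{a,c,d}\{d}) has moves ··d··> v1
  v1 = d.(rec X. 0 + 0 + 0\{b} + d.d.X + ((d.0)\{d} + 0\{a,c,d}\{d})) has moves ··d··> v0
Partition-refinement fixed point:
  B0 = {u0, u1, v0, v1}
u0 ∈ B0, v0 ∈ B0 → same block
Bisimilar ⇒ trace-equivalent.

YES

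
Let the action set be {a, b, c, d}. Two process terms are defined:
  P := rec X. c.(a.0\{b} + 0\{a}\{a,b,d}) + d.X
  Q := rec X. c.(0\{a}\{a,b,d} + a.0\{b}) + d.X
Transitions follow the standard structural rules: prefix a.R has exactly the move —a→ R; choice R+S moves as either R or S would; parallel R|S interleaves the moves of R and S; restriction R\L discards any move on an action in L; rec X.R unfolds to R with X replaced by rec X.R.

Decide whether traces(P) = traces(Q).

LTS(P): 3 reachable states
  s0 = rec X. c.(a.0\{b} + 0\{a}\{a,b,d}) + d.X :: ··c··> s1, ··d··> s0
  s1 = a.0\{b} + 0\{a}\{a,b,d} :: ··a··> s2
  s2 = 0\{b} :: (no moves)
LTS(Q): 3 reachable states
  t0 = rec X. c.(0\{a}\{a,b,d} + a.0\{b}) + d.X :: ··c··> t1, ··d··> t0
  t1 = 0\{a}\{a,b,d} + a.0\{b} :: ··a··> t2
  t2 = 0\{b} :: (no moves)
Coarsest stable partition (strong bisimilarity classes):
  B0 = {s0, t0}
  B1 = {s1, t1}
  B2 = {s2, t2}
s0 ∈ B0, t0 ∈ B0 → same block
Bisimilar ⇒ trace-equivalent.

traces(P) = traces(Q)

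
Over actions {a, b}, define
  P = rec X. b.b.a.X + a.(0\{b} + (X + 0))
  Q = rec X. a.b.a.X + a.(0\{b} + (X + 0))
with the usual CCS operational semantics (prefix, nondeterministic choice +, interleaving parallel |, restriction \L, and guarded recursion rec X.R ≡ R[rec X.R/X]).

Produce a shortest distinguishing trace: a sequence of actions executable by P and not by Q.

LTS(P): 4 reachable states
  u0 = rec X. b.b.a.X + a.(0\{b} + (X + 0)) ⊢ ··a··> u1, ··b··> u2
  u1 = 0\{b} + ((rec X. b.b.a.X + a.(0\{b} + (X + 0))) + 0) ⊢ ··a··> u1, ··b··> u2
  u2 = b.a.(rec X. b.b.a.X + a.(0\{b} + (X + 0))) ⊢ ··b··> u3
  u3 = a.(rec X. b.b.a.X + a.(0\{b} + (X + 0))) ⊢ ··a··> u0
LTS(Q): 4 reachable states
  v0 = rec X. a.b.a.X + a.(0\{b} + (X + 0)) ⊢ ··a··> v1, ··a··> v2
  v1 = 0\{b} + ((rec X. a.b.a.X + a.(0\{b} + (X + 0))) + 0) ⊢ ··a··> v1, ··a··> v2
  v2 = b.a.(rec X. a.b.a.X + a.(0\{b} + (X + 0))) ⊢ ··b··> v3
  v3 = a.(rec X. a.b.a.X + a.(0\{b} + (X + 0))) ⊢ ··a··> v0
Run σ = ⟨b⟩ on P: start {u0}
  after b @ step 1: {u2}
  — P admits the full trace.
Run σ = ⟨b⟩ on Q: start {v0}
  after b @ step 1: no successor for Q

b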